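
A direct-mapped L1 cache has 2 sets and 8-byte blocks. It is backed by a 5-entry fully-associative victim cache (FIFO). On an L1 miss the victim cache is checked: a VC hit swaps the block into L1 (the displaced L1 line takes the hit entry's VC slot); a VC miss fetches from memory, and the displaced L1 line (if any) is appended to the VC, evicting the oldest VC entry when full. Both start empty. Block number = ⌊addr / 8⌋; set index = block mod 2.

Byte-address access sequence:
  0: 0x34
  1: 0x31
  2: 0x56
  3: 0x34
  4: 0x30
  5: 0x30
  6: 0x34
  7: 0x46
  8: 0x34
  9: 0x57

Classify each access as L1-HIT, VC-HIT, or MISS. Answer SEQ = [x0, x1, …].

  [0] addr=0x34 blk=6 s=0: MISS | VC []
  [1] addr=0x31 blk=6 s=0: L1-HIT | VC []
  [2] addr=0x56 blk=10 s=0: MISS | VC [6]
  [3] addr=0x34 blk=6 s=0: VC-HIT | VC [10]
  [4] addr=0x30 blk=6 s=0: L1-HIT | VC [10]
  [5] addr=0x30 blk=6 s=0: L1-HIT | VC [10]
  [6] addr=0x34 blk=6 s=0: L1-HIT | VC [10]
  [7] addr=0x46 blk=8 s=0: MISS | VC [10, 6]
  [8] addr=0x34 blk=6 s=0: VC-HIT | VC [10, 8]
  [9] addr=0x57 blk=10 s=0: VC-HIT | VC [6, 8]

SEQ = [MISS, L1-HIT, MISS, VC-HIT, L1-HIT, L1-HIT, L1-HIT, MISS, VC-HIT, VC-HIT]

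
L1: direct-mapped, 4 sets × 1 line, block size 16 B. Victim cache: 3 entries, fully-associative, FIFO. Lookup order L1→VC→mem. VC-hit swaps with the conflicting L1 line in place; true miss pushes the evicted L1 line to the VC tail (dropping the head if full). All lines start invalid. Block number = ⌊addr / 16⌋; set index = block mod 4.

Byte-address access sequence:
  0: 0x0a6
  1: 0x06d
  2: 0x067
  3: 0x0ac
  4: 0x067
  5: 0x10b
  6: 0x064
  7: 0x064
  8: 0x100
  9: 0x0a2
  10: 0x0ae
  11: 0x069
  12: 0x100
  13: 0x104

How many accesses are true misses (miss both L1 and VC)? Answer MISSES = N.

MISSES = 3

#0 0xa6→b10/s2 MISS; vc=[]
#1 0x6d→b6/s2 MISS; vc=[10]
#2 0x67→b6/s2 L1-HIT; vc=[10]
#3 0xac→b10/s2 VC-HIT; vc=[6]
#4 0x67→b6/s2 VC-HIT; vc=[10]
#5 0x10b→b16/s0 MISS; vc=[10]
#6 0x64→b6/s2 L1-HIT; vc=[10]
#7 0x64→b6/s2 L1-HIT; vc=[10]
#8 0x100→b16/s0 L1-HIT; vc=[10]
#9 0xa2→b10/s2 VC-HIT; vc=[6]
#10 0xae→b10/s2 L1-HIT; vc=[6]
#11 0x69→b6/s2 VC-HIT; vc=[10]
#12 0x100→b16/s0 L1-HIT; vc=[10]
#13 0x104→b16/s0 L1-HIT; vc=[10]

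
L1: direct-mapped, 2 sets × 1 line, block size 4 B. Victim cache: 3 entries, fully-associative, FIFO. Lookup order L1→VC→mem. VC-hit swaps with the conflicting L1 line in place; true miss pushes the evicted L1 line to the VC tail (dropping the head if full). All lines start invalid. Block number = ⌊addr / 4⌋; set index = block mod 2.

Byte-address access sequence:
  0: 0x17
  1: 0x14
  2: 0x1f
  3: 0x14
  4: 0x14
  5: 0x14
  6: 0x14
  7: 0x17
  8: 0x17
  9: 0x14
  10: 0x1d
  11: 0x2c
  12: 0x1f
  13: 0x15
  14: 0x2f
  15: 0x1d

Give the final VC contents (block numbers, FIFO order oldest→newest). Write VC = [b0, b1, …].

VC = [11, 5]

  [0] addr=0x17 blk=5 s=1: MISS | VC []
  [1] addr=0x14 blk=5 s=1: L1-HIT | VC []
  [2] addr=0x1f blk=7 s=1: MISS | VC [5]
  [3] addr=0x14 blk=5 s=1: VC-HIT | VC [7]
  [4] addr=0x14 blk=5 s=1: L1-HIT | VC [7]
  [5] addr=0x14 blk=5 s=1: L1-HIT | VC [7]
  [6] addr=0x14 blk=5 s=1: L1-HIT | VC [7]
  [7] addr=0x17 blk=5 s=1: L1-HIT | VC [7]
  [8] addr=0x17 blk=5 s=1: L1-HIT | VC [7]
  [9] addr=0x14 blk=5 s=1: L1-HIT | VC [7]
  [10] addr=0x1d blk=7 s=1: VC-HIT | VC [5]
  [11] addr=0x2c blk=11 s=1: MISS | VC [5, 7]
  [12] addr=0x1f blk=7 s=1: VC-HIT | VC [5, 11]
  [13] addr=0x15 blk=5 s=1: VC-HIT | VC [7, 11]
  [14] addr=0x2f blk=11 s=1: VC-HIT | VC [7, 5]
  [15] addr=0x1d blk=7 s=1: VC-HIT | VC [11, 5]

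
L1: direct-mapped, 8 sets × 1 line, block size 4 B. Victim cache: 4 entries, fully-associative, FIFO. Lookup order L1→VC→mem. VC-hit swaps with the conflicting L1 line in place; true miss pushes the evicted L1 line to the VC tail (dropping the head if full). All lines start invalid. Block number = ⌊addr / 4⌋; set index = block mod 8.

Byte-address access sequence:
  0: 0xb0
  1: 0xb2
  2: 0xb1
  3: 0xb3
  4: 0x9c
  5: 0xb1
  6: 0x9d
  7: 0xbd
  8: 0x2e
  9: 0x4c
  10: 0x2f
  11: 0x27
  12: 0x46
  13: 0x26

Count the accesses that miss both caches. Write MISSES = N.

#0 0xb0→b44/s4 MISS; vc=[]
#1 0xb2→b44/s4 L1-HIT; vc=[]
#2 0xb1→b44/s4 L1-HIT; vc=[]
#3 0xb3→b44/s4 L1-HIT; vc=[]
#4 0x9c→b39/s7 MISS; vc=[]
#5 0xb1→b44/s4 L1-HIT; vc=[]
#6 0x9d→b39/s7 L1-HIT; vc=[]
#7 0xbd→b47/s7 MISS; vc=[39]
#8 0x2e→b11/s3 MISS; vc=[39]
#9 0x4c→b19/s3 MISS; vc=[39,11]
#10 0x2f→b11/s3 VC-HIT; vc=[39,19]
#11 0x27→b9/s1 MISS; vc=[39,19]
#12 0x46→b17/s1 MISS; vc=[39,19,9]
#13 0x26→b9/s1 VC-HIT; vc=[39,19,17]

MISSES = 7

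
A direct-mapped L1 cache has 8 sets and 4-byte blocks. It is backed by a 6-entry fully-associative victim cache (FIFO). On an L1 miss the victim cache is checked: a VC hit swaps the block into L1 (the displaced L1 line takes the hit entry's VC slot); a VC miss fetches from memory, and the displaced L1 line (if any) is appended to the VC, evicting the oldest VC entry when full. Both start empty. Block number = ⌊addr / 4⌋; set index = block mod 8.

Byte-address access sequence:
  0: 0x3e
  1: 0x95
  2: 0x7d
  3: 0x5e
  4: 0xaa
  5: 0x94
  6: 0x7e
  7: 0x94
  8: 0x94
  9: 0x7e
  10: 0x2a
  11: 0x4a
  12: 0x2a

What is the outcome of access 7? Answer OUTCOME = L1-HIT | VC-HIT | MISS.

  [0] addr=0x3e blk=15 s=7: MISS | VC []
  [1] addr=0x95 blk=37 s=5: MISS | VC []
  [2] addr=0x7d blk=31 s=7: MISS | VC [15]
  [3] addr=0x5e blk=23 s=7: MISS | VC [15, 31]
  [4] addr=0xaa blk=42 s=2: MISS | VC [15, 31]
  [5] addr=0x94 blk=37 s=5: L1-HIT | VC [15, 31]
  [6] addr=0x7e blk=31 s=7: VC-HIT | VC [15, 23]
  [7] addr=0x94 blk=37 s=5: L1-HIT | VC [15, 23]
  [8] addr=0x94 blk=37 s=5: L1-HIT | VC [15, 23]
  [9] addr=0x7e blk=31 s=7: L1-HIT | VC [15, 23]
  [10] addr=0x2a blk=10 s=2: MISS | VC [15, 23, 42]
  [11] addr=0x4a blk=18 s=2: MISS | VC [15, 23, 42, 10]
  [12] addr=0x2a blk=10 s=2: VC-HIT | VC [15, 23, 42, 18]

OUTCOME = L1-HIT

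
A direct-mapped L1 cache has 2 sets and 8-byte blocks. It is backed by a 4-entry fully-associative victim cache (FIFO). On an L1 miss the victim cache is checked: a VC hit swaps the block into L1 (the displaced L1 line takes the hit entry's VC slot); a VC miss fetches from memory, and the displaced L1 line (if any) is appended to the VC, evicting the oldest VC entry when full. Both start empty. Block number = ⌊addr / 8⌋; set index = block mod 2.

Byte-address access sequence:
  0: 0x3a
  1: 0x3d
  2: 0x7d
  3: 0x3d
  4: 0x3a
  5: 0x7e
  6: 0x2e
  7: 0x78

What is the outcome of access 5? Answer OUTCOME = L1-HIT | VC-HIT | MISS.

OUTCOME = VC-HIT

#0 0x3a→b7/s1 MISS; vc=[]
#1 0x3d→b7/s1 L1-HIT; vc=[]
#2 0x7d→b15/s1 MISS; vc=[7]
#3 0x3d→b7/s1 VC-HIT; vc=[15]
#4 0x3a→b7/s1 L1-HIT; vc=[15]
#5 0x7e→b15/s1 VC-HIT; vc=[7]
#6 0x2e→b5/s1 MISS; vc=[7,15]
#7 0x78→b15/s1 VC-HIT; vc=[7,5]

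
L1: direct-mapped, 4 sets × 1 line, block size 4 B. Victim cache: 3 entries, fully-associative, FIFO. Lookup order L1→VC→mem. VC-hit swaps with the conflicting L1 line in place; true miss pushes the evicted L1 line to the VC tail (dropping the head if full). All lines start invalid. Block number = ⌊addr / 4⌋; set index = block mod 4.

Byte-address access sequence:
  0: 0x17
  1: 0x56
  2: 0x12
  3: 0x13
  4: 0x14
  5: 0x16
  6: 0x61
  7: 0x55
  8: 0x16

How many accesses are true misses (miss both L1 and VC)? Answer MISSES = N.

MISSES = 4

#0 0x17→b5/s1 MISS; vc=[]
#1 0x56→b21/s1 MISS; vc=[5]
#2 0x12→b4/s0 MISS; vc=[5]
#3 0x13→b4/s0 L1-HIT; vc=[5]
#4 0x14→b5/s1 VC-HIT; vc=[21]
#5 0x16→b5/s1 L1-HIT; vc=[21]
#6 0x61→b24/s0 MISS; vc=[21,4]
#7 0x55→b21/s1 VC-HIT; vc=[5,4]
#8 0x16→b5/s1 VC-HIT; vc=[21,4]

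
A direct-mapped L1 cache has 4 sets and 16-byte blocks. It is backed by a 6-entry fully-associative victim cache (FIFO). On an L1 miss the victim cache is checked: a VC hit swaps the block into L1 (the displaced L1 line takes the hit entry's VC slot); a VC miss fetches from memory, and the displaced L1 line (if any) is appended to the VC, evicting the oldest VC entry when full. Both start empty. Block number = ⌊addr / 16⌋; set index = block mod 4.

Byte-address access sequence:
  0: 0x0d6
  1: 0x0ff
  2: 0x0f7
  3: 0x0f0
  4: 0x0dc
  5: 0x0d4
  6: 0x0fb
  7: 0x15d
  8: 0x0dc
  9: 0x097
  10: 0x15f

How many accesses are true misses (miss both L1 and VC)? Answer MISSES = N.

0: 0xd6 (blk 13, set 1) → MISS  vc=[]
1: 0xff (blk 15, set 3) → MISS  vc=[]
2: 0xf7 (blk 15, set 3) → L1-HIT  vc=[]
3: 0xf0 (blk 15, set 3) → L1-HIT  vc=[]
4: 0xdc (blk 13, set 1) → L1-HIT  vc=[]
5: 0xd4 (blk 13, set 1) → L1-HIT  vc=[]
6: 0xfb (blk 15, set 3) → L1-HIT  vc=[]
7: 0x15d (blk 21, set 1) → MISS  vc=[13]
8: 0xdc (blk 13, set 1) → VC-HIT  vc=[21]
9: 0x97 (blk 9, set 1) → MISS  vc=[21, 13]
10: 0x15f (blk 21, set 1) → VC-HIT  vc=[9, 13]

MISSES = 4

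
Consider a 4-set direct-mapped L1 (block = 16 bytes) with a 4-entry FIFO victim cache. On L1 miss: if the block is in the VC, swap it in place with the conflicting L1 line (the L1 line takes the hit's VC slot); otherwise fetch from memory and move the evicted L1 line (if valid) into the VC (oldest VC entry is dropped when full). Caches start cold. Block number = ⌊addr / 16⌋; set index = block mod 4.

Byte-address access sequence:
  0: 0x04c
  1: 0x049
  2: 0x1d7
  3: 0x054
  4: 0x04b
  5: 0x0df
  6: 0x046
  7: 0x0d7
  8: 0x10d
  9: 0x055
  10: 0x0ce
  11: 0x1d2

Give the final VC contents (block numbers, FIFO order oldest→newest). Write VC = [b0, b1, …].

VC = [5, 13, 4, 16]

  [0] addr=0x4c blk=4 s=0: MISS | VC []
  [1] addr=0x49 blk=4 s=0: L1-HIT | VC []
  [2] addr=0x1d7 blk=29 s=1: MISS | VC []
  [3] addr=0x54 blk=5 s=1: MISS | VC [29]
  [4] addr=0x4b blk=4 s=0: L1-HIT | VC [29]
  [5] addr=0xdf blk=13 s=1: MISS | VC [29, 5]
  [6] addr=0x46 blk=4 s=0: L1-HIT | VC [29, 5]
  [7] addr=0xd7 blk=13 s=1: L1-HIT | VC [29, 5]
  [8] addr=0x10d blk=16 s=0: MISS | VC [29, 5, 4]
  [9] addr=0x55 blk=5 s=1: VC-HIT | VC [29, 13, 4]
  [10] addr=0xce blk=12 s=0: MISS | VC [29, 13, 4, 16]
  [11] addr=0x1d2 blk=29 s=1: VC-HIT | VC [5, 13, 4, 16]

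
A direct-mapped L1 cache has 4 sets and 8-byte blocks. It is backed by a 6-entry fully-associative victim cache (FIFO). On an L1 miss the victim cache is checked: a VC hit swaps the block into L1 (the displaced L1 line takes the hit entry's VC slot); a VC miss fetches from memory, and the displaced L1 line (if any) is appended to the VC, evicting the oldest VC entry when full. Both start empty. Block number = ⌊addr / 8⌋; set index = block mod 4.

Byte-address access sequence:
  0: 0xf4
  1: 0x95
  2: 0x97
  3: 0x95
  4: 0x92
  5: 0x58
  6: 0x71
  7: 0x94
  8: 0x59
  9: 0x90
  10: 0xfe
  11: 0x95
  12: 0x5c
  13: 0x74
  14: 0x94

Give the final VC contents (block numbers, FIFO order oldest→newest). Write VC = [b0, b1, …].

0: 0xf4 (blk 30, set 2) → MISS  vc=[]
1: 0x95 (blk 18, set 2) → MISS  vc=[30]
2: 0x97 (blk 18, set 2) → L1-HIT  vc=[30]
3: 0x95 (blk 18, set 2) → L1-HIT  vc=[30]
4: 0x92 (blk 18, set 2) → L1-HIT  vc=[30]
5: 0x58 (blk 11, set 3) → MISS  vc=[30]
6: 0x71 (blk 14, set 2) → MISS  vc=[30, 18]
7: 0x94 (blk 18, set 2) → VC-HIT  vc=[30, 14]
8: 0x59 (blk 11, set 3) → L1-HIT  vc=[30, 14]
9: 0x90 (blk 18, set 2) → L1-HIT  vc=[30, 14]
10: 0xfe (blk 31, set 3) → MISS  vc=[30, 14, 11]
11: 0x95 (blk 18, set 2) → L1-HIT  vc=[30, 14, 11]
12: 0x5c (blk 11, set 3) → VC-HIT  vc=[30, 14, 31]
13: 0x74 (blk 14, set 2) → VC-HIT  vc=[30, 18, 31]
14: 0x94 (blk 18, set 2) → VC-HIT  vc=[30, 14, 31]

VC = [30, 14, 31]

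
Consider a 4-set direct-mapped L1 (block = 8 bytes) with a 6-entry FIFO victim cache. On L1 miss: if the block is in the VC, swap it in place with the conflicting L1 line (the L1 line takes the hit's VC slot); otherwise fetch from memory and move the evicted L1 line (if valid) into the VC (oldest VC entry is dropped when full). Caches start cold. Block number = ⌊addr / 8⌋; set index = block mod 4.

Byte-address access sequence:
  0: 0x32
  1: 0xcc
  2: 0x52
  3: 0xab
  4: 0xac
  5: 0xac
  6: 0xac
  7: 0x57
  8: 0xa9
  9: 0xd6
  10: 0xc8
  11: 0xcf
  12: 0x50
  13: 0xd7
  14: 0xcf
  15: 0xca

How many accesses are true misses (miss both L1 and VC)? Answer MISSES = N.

0: 0x32 (blk 6, set 2) → MISS  vc=[]
1: 0xcc (blk 25, set 1) → MISS  vc=[]
2: 0x52 (blk 10, set 2) → MISS  vc=[6]
3: 0xab (blk 21, set 1) → MISS  vc=[6, 25]
4: 0xac (blk 21, set 1) → L1-HIT  vc=[6, 25]
5: 0xac (blk 21, set 1) → L1-HIT  vc=[6, 25]
6: 0xac (blk 21, set 1) → L1-HIT  vc=[6, 25]
7: 0x57 (blk 10, set 2) → L1-HIT  vc=[6, 25]
8: 0xa9 (blk 21, set 1) → L1-HIT  vc=[6, 25]
9: 0xd6 (blk 26, set 2) → MISS  vc=[6, 25, 10]
10: 0xc8 (blk 25, set 1) → VC-HIT  vc=[6, 21, 10]
11: 0xcf (blk 25, set 1) → L1-HIT  vc=[6, 21, 10]
12: 0x50 (blk 10, set 2) → VC-HIT  vc=[6, 21, 26]
13: 0xd7 (blk 26, set 2) → VC-HIT  vc=[6, 21, 10]
14: 0xcf (blk 25, set 1) → L1-HIT  vc=[6, 21, 10]
15: 0xca (blk 25, set 1) → L1-HIT  vc=[6, 21, 10]

MISSES = 5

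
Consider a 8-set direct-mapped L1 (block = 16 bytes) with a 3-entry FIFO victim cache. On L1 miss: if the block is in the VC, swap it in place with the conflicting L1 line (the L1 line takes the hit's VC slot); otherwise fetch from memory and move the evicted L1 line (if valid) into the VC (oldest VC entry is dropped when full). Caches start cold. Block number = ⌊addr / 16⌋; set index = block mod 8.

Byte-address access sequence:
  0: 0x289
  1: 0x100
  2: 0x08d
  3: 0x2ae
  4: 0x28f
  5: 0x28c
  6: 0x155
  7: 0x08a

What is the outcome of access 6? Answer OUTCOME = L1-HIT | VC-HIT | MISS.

OUTCOME = MISS

  [0] addr=0x289 blk=40 s=0: MISS | VC []
  [1] addr=0x100 blk=16 s=0: MISS | VC [40]
  [2] addr=0x8d blk=8 s=0: MISS | VC [40, 16]
  [3] addr=0x2ae blk=42 s=2: MISS | VC [40, 16]
  [4] addr=0x28f blk=40 s=0: VC-HIT | VC [8, 16]
  [5] addr=0x28c blk=40 s=0: L1-HIT | VC [8, 16]
  [6] addr=0x155 blk=21 s=5: MISS | VC [8, 16]
  [7] addr=0x8a blk=8 s=0: VC-HIT | VC [40, 16]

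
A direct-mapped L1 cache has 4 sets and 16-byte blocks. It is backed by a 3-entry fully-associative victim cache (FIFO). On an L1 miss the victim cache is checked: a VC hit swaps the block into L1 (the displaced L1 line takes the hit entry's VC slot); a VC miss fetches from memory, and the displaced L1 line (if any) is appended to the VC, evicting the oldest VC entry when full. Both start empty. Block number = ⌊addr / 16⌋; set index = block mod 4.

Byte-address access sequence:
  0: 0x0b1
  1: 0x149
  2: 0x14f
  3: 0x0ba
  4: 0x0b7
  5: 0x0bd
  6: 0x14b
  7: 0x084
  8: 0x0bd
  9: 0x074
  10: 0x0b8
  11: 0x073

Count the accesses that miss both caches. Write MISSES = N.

MISSES = 4

#0 0xb1→b11/s3 MISS; vc=[]
#1 0x149→b20/s0 MISS; vc=[]
#2 0x14f→b20/s0 L1-HIT; vc=[]
#3 0xba→b11/s3 L1-HIT; vc=[]
#4 0xb7→b11/s3 L1-HIT; vc=[]
#5 0xbd→b11/s3 L1-HIT; vc=[]
#6 0x14b→b20/s0 L1-HIT; vc=[]
#7 0x84→b8/s0 MISS; vc=[20]
#8 0xbd→b11/s3 L1-HIT; vc=[20]
#9 0x74→b7/s3 MISS; vc=[20,11]
#10 0xb8→b11/s3 VC-HIT; vc=[20,7]
#11 0x73→b7/s3 VC-HIT; vc=[20,11]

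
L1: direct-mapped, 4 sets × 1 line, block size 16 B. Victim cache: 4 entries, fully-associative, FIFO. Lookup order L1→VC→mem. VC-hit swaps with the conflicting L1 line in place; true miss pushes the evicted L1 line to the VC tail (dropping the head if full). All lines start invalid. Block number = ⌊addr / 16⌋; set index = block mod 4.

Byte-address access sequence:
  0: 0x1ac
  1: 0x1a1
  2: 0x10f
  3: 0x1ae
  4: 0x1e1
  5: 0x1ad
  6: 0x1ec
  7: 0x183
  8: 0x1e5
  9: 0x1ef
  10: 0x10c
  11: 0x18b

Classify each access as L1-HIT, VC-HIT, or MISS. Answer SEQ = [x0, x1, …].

#0 0x1ac→b26/s2 MISS; vc=[]
#1 0x1a1→b26/s2 L1-HIT; vc=[]
#2 0x10f→b16/s0 MISS; vc=[]
#3 0x1ae→b26/s2 L1-HIT; vc=[]
#4 0x1e1→b30/s2 MISS; vc=[26]
#5 0x1ad→b26/s2 VC-HIT; vc=[30]
#6 0x1ec→b30/s2 VC-HIT; vc=[26]
#7 0x183→b24/s0 MISS; vc=[26,16]
#8 0x1e5→b30/s2 L1-HIT; vc=[26,16]
#9 0x1ef→b30/s2 L1-HIT; vc=[26,16]
#10 0x10c→b16/s0 VC-HIT; vc=[26,24]
#11 0x18b→b24/s0 VC-HIT; vc=[26,16]

SEQ = [MISS, L1-HIT, MISS, L1-HIT, MISS, VC-HIT, VC-HIT, MISS, L1-HIT, L1-HIT, VC-HIT, VC-HIT]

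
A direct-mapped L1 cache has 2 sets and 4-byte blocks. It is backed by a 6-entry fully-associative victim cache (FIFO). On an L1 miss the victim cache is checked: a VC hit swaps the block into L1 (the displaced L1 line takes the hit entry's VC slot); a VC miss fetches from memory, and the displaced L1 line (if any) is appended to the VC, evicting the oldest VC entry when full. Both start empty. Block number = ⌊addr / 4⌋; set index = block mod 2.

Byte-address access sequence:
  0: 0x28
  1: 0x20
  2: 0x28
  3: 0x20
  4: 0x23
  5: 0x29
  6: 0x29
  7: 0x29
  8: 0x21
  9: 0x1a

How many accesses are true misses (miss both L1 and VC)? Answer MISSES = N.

  [0] addr=0x28 blk=10 s=0: MISS | VC []
  [1] addr=0x20 blk=8 s=0: MISS | VC [10]
  [2] addr=0x28 blk=10 s=0: VC-HIT | VC [8]
  [3] addr=0x20 blk=8 s=0: VC-HIT | VC [10]
  [4] addr=0x23 blk=8 s=0: L1-HIT | VC [10]
  [5] addr=0x29 blk=10 s=0: VC-HIT | VC [8]
  [6] addr=0x29 blk=10 s=0: L1-HIT | VC [8]
  [7] addr=0x29 blk=10 s=0: L1-HIT | VC [8]
  [8] addr=0x21 blk=8 s=0: VC-HIT | VC [10]
  [9] addr=0x1a blk=6 s=0: MISS | VC [10, 8]

MISSES = 3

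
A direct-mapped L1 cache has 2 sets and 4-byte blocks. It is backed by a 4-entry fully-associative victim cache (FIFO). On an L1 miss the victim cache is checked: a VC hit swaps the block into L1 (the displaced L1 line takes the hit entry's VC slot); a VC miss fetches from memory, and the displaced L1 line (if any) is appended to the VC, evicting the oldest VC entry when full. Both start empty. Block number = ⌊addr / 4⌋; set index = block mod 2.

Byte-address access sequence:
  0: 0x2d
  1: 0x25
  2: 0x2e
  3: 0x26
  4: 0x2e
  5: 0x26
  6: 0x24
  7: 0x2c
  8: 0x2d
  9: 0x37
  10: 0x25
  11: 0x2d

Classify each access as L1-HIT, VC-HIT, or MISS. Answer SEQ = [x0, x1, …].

  [0] addr=0x2d blk=11 s=1: MISS | VC []
  [1] addr=0x25 blk=9 s=1: MISS | VC [11]
  [2] addr=0x2e blk=11 s=1: VC-HIT | VC [9]
  [3] addr=0x26 blk=9 s=1: VC-HIT | VC [11]
  [4] addr=0x2e blk=11 s=1: VC-HIT | VC [9]
  [5] addr=0x26 blk=9 s=1: VC-HIT | VC [11]
  [6] addr=0x24 blk=9 s=1: L1-HIT | VC [11]
  [7] addr=0x2c blk=11 s=1: VC-HIT | VC [9]
  [8] addr=0x2d blk=11 s=1: L1-HIT | VC [9]
  [9] addr=0x37 blk=13 s=1: MISS | VC [9, 11]
  [10] addr=0x25 blk=9 s=1: VC-HIT | VC [13, 11]
  [11] addr=0x2d blk=11 s=1: VC-HIT | VC [13, 9]

SEQ = [MISS, MISS, VC-HIT, VC-HIT, VC-HIT, VC-HIT, L1-HIT, VC-HIT, L1-HIT, MISS, VC-HIT, VC-HIT]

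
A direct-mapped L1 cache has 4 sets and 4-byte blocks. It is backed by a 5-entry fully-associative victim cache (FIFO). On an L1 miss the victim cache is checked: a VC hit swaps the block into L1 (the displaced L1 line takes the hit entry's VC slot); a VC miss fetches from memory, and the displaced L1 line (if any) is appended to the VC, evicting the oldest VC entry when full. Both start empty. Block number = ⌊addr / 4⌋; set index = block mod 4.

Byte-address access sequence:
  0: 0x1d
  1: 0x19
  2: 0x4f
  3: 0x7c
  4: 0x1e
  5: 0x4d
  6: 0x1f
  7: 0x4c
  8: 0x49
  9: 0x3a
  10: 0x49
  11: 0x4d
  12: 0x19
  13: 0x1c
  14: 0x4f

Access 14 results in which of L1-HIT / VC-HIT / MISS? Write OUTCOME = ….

OUTCOME = VC-HIT

0: 0x1d (blk 7, set 3) → MISS  vc=[]
1: 0x19 (blk 6, set 2) → MISS  vc=[]
2: 0x4f (blk 19, set 3) → MISS  vc=[7]
3: 0x7c (blk 31, set 3) → MISS  vc=[7, 19]
4: 0x1e (blk 7, set 3) → VC-HIT  vc=[31, 19]
5: 0x4d (blk 19, set 3) → VC-HIT  vc=[31, 7]
6: 0x1f (blk 7, set 3) → VC-HIT  vc=[31, 19]
7: 0x4c (blk 19, set 3) → VC-HIT  vc=[31, 7]
8: 0x49 (blk 18, set 2) → MISS  vc=[31, 7, 6]
9: 0x3a (blk 14, set 2) → MISS  vc=[31, 7, 6, 18]
10: 0x49 (blk 18, set 2) → VC-HIT  vc=[31, 7, 6, 14]
11: 0x4d (blk 19, set 3) → L1-HIT  vc=[31, 7, 6, 14]
12: 0x19 (blk 6, set 2) → VC-HIT  vc=[31, 7, 18, 14]
13: 0x1c (blk 7, set 3) → VC-HIT  vc=[31, 19, 18, 14]
14: 0x4f (blk 19, set 3) → VC-HIT  vc=[31, 7, 18, 14]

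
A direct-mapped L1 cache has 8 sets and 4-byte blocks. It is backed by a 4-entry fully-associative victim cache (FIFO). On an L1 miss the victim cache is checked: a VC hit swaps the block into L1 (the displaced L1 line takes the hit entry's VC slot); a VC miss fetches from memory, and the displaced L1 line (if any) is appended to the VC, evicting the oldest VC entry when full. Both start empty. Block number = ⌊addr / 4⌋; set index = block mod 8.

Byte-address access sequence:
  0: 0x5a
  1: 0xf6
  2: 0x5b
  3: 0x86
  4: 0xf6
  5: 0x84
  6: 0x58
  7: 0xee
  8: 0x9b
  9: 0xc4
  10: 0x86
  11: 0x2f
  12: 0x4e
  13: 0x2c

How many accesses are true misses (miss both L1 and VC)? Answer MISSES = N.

MISSES = 8

#0 0x5a→b22/s6 MISS; vc=[]
#1 0xf6→b61/s5 MISS; vc=[]
#2 0x5b→b22/s6 L1-HIT; vc=[]
#3 0x86→b33/s1 MISS; vc=[]
#4 0xf6→b61/s5 L1-HIT; vc=[]
#5 0x84→b33/s1 L1-HIT; vc=[]
#6 0x58→b22/s6 L1-HIT; vc=[]
#7 0xee→b59/s3 MISS; vc=[]
#8 0x9b→b38/s6 MISS; vc=[22]
#9 0xc4→b49/s1 MISS; vc=[22,33]
#10 0x86→b33/s1 VC-HIT; vc=[22,49]
#11 0x2f→b11/s3 MISS; vc=[22,49,59]
#12 0x4e→b19/s3 MISS; vc=[22,49,59,11]
#13 0x2c→b11/s3 VC-HIT; vc=[22,49,59,19]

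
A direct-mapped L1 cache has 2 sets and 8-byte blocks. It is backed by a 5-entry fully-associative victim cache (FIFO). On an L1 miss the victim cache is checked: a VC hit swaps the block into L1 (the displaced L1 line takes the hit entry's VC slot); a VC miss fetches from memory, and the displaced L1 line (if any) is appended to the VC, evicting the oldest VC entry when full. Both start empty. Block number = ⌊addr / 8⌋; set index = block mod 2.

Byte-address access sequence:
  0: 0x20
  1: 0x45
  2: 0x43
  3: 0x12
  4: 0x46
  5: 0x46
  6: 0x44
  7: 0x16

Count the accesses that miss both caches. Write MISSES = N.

MISSES = 3

#0 0x20→b4/s0 MISS; vc=[]
#1 0x45→b8/s0 MISS; vc=[4]
#2 0x43→b8/s0 L1-HIT; vc=[4]
#3 0x12→b2/s0 MISS; vc=[4,8]
#4 0x46→b8/s0 VC-HIT; vc=[4,2]
#5 0x46→b8/s0 L1-HIT; vc=[4,2]
#6 0x44→b8/s0 L1-HIT; vc=[4,2]
#7 0x16→b2/s0 VC-HIT; vc=[4,8]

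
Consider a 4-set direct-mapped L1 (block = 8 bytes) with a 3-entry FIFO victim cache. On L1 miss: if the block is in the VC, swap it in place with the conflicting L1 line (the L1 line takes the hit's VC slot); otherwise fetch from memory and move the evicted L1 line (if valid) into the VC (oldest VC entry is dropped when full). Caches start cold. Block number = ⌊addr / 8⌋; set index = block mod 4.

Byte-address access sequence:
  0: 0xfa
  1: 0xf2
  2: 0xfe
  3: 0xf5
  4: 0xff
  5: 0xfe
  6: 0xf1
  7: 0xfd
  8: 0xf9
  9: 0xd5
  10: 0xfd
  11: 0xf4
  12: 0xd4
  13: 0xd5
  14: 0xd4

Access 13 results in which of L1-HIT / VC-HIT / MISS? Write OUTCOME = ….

  [0] addr=0xfa blk=31 s=3: MISS | VC []
  [1] addr=0xf2 blk=30 s=2: MISS | VC []
  [2] addr=0xfe blk=31 s=3: L1-HIT | VC []
  [3] addr=0xf5 blk=30 s=2: L1-HIT | VC []
  [4] addr=0xff blk=31 s=3: L1-HIT | VC []
  [5] addr=0xfe blk=31 s=3: L1-HIT | VC []
  [6] addr=0xf1 blk=30 s=2: L1-HIT | VC []
  [7] addr=0xfd blk=31 s=3: L1-HIT | VC []
  [8] addr=0xf9 blk=31 s=3: L1-HIT | VC []
  [9] addr=0xd5 blk=26 s=2: MISS | VC [30]
  [10] addr=0xfd blk=31 s=3: L1-HIT | VC [30]
  [11] addr=0xf4 blk=30 s=2: VC-HIT | VC [26]
  [12] addr=0xd4 blk=26 s=2: VC-HIT | VC [30]
  [13] addr=0xd5 blk=26 s=2: L1-HIT | VC [30]
  [14] addr=0xd4 blk=26 s=2: L1-HIT | VC [30]

OUTCOME = L1-HIT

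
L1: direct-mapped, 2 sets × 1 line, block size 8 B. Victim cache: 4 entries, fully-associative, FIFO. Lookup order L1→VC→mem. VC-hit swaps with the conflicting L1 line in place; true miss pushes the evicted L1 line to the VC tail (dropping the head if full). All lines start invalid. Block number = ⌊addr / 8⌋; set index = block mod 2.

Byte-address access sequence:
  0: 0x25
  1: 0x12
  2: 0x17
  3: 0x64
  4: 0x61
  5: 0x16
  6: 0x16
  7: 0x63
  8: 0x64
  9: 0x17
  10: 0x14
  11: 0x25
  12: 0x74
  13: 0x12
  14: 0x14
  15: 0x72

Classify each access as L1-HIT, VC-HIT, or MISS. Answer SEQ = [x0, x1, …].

0: 0x25 (blk 4, set 0) → MISS  vc=[]
1: 0x12 (blk 2, set 0) → MISS  vc=[4]
2: 0x17 (blk 2, set 0) → L1-HIT  vc=[4]
3: 0x64 (blk 12, set 0) → MISS  vc=[4, 2]
4: 0x61 (blk 12, set 0) → L1-HIT  vc=[4, 2]
5: 0x16 (blk 2, set 0) → VC-HIT  vc=[4, 12]
6: 0x16 (blk 2, set 0) → L1-HIT  vc=[4, 12]
7: 0x63 (blk 12, set 0) → VC-HIT  vc=[4, 2]
8: 0x64 (blk 12, set 0) → L1-HIT  vc=[4, 2]
9: 0x17 (blk 2, set 0) → VC-HIT  vc=[4, 12]
10: 0x14 (blk 2, set 0) → L1-HIT  vc=[4, 12]
11: 0x25 (blk 4, set 0) → VC-HIT  vc=[2, 12]
12: 0x74 (blk 14, set 0) → MISS  vc=[2, 12, 4]
13: 0x12 (blk 2, set 0) → VC-HIT  vc=[14, 12, 4]
14: 0x14 (blk 2, set 0) → L1-HIT  vc=[14, 12, 4]
15: 0x72 (blk 14, set 0) → VC-HIT  vc=[2, 12, 4]

SEQ = [MISS, MISS, L1-HIT, MISS, L1-HIT, VC-HIT, L1-HIT, VC-HIT, L1-HIT, VC-HIT, L1-HIT, VC-HIT, MISS, VC-HIT, L1-HIT, VC-HIT]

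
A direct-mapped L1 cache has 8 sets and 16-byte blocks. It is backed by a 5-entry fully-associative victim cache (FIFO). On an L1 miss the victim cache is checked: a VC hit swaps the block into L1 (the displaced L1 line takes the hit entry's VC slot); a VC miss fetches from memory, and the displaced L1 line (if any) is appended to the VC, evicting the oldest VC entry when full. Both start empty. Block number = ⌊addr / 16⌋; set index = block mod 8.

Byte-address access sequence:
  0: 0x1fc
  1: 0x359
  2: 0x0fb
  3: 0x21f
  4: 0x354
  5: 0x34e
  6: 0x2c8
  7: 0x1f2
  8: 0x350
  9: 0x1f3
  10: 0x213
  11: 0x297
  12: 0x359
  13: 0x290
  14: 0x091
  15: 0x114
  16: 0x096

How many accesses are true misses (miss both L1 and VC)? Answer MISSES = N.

0: 0x1fc (blk 31, set 7) → MISS  vc=[]
1: 0x359 (blk 53, set 5) → MISS  vc=[]
2: 0xfb (blk 15, set 7) → MISS  vc=[31]
3: 0x21f (blk 33, set 1) → MISS  vc=[31]
4: 0x354 (blk 53, set 5) → L1-HIT  vc=[31]
5: 0x34e (blk 52, set 4) → MISS  vc=[31]
6: 0x2c8 (blk 44, set 4) → MISS  vc=[31, 52]
7: 0x1f2 (blk 31, set 7) → VC-HIT  vc=[15, 52]
8: 0x350 (blk 53, set 5) → L1-HIT  vc=[15, 52]
9: 0x1f3 (blk 31, set 7) → L1-HIT  vc=[15, 52]
10: 0x213 (blk 33, set 1) → L1-HIT  vc=[15, 52]
11: 0x297 (blk 41, set 1) → MISS  vc=[15, 52, 33]
12: 0x359 (blk 53, set 5) → L1-HIT  vc=[15, 52, 33]
13: 0x290 (blk 41, set 1) → L1-HIT  vc=[15, 52, 33]
14: 0x91 (blk 9, set 1) → MISS  vc=[15, 52, 33, 41]
15: 0x114 (blk 17, set 1) → MISS  vc=[15, 52, 33, 41, 9]
16: 0x96 (blk 9, set 1) → VC-HIT  vc=[15, 52, 33, 41, 17]

MISSES = 9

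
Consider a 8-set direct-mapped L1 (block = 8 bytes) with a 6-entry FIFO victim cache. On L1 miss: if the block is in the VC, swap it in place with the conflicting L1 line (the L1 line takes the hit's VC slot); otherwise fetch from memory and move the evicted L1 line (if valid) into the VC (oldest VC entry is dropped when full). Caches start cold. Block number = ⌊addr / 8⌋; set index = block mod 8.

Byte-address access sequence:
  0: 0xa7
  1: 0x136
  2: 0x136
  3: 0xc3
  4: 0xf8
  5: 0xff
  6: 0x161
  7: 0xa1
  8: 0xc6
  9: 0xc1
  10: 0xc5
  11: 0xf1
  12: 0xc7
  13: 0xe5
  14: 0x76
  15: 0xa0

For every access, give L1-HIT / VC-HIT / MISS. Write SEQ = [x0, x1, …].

0: 0xa7 (blk 20, set 4) → MISS  vc=[]
1: 0x136 (blk 38, set 6) → MISS  vc=[]
2: 0x136 (blk 38, set 6) → L1-HIT  vc=[]
3: 0xc3 (blk 24, set 0) → MISS  vc=[]
4: 0xf8 (blk 31, set 7) → MISS  vc=[]
5: 0xff (blk 31, set 7) → L1-HIT  vc=[]
6: 0x161 (blk 44, set 4) → MISS  vc=[20]
7: 0xa1 (blk 20, set 4) → VC-HIT  vc=[44]
8: 0xc6 (blk 24, set 0) → L1-HIT  vc=[44]
9: 0xc1 (blk 24, set 0) → L1-HIT  vc=[44]
10: 0xc5 (blk 24, set 0) → L1-HIT  vc=[44]
11: 0xf1 (blk 30, set 6) → MISS  vc=[44, 38]
12: 0xc7 (blk 24, set 0) → L1-HIT  vc=[44, 38]
13: 0xe5 (blk 28, set 4) → MISS  vc=[44, 38, 20]
14: 0x76 (blk 14, set 6) → MISS  vc=[44, 38, 20, 30]
15: 0xa0 (blk 20, set 4) → VC-HIT  vc=[44, 38, 28, 30]

SEQ = [MISS, MISS, L1-HIT, MISS, MISS, L1-HIT, MISS, VC-HIT, L1-HIT, L1-HIT, L1-HIT, MISS, L1-HIT, MISS, MISS, VC-HIT]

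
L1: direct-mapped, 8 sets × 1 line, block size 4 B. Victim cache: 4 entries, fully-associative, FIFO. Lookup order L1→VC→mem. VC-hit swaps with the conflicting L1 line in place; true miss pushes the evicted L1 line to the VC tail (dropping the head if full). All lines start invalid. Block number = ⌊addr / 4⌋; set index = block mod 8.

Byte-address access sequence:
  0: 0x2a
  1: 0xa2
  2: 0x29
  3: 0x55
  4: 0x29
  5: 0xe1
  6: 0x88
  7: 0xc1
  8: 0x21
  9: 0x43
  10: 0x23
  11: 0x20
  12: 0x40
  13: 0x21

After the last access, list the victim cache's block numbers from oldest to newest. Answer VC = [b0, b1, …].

VC = [10, 56, 48, 16]

0: 0x2a (blk 10, set 2) → MISS  vc=[]
1: 0xa2 (blk 40, set 0) → MISS  vc=[]
2: 0x29 (blk 10, set 2) → L1-HIT  vc=[]
3: 0x55 (blk 21, set 5) → MISS  vc=[]
4: 0x29 (blk 10, set 2) → L1-HIT  vc=[]
5: 0xe1 (blk 56, set 0) → MISS  vc=[40]
6: 0x88 (blk 34, set 2) → MISS  vc=[40, 10]
7: 0xc1 (blk 48, set 0) → MISS  vc=[40, 10, 56]
8: 0x21 (blk 8, set 0) → MISS  vc=[40, 10, 56, 48]
9: 0x43 (blk 16, set 0) → MISS  vc=[10, 56, 48, 8]
10: 0x23 (blk 8, set 0) → VC-HIT  vc=[10, 56, 48, 16]
11: 0x20 (blk 8, set 0) → L1-HIT  vc=[10, 56, 48, 16]
12: 0x40 (blk 16, set 0) → VC-HIT  vc=[10, 56, 48, 8]
13: 0x21 (blk 8, set 0) → VC-HIT  vc=[10, 56, 48, 16]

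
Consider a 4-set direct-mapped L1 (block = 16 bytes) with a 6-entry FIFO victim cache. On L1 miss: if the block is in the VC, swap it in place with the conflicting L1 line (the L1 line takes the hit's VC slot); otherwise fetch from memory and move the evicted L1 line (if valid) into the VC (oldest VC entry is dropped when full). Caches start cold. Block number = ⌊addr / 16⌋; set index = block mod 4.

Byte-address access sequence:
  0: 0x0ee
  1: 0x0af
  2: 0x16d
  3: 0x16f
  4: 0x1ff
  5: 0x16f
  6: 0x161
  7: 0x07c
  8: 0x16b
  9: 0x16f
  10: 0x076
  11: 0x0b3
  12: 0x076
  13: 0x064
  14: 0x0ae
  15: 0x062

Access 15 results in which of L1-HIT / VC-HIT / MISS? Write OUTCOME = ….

OUTCOME = VC-HIT

#0 0xee→b14/s2 MISS; vc=[]
#1 0xaf→b10/s2 MISS; vc=[14]
#2 0x16d→b22/s2 MISS; vc=[14,10]
#3 0x16f→b22/s2 L1-HIT; vc=[14,10]
#4 0x1ff→b31/s3 MISS; vc=[14,10]
#5 0x16f→b22/s2 L1-HIT; vc=[14,10]
#6 0x161→b22/s2 L1-HIT; vc=[14,10]
#7 0x7c→b7/s3 MISS; vc=[14,10,31]
#8 0x16b→b22/s2 L1-HIT; vc=[14,10,31]
#9 0x16f→b22/s2 L1-HIT; vc=[14,10,31]
#10 0x76→b7/s3 L1-HIT; vc=[14,10,31]
#11 0xb3→b11/s3 MISS; vc=[14,10,31,7]
#12 0x76→b7/s3 VC-HIT; vc=[14,10,31,11]
#13 0x64→b6/s2 MISS; vc=[14,10,31,11,22]
#14 0xae→b10/s2 VC-HIT; vc=[14,6,31,11,22]
#15 0x62→b6/s2 VC-HIT; vc=[14,10,31,11,22]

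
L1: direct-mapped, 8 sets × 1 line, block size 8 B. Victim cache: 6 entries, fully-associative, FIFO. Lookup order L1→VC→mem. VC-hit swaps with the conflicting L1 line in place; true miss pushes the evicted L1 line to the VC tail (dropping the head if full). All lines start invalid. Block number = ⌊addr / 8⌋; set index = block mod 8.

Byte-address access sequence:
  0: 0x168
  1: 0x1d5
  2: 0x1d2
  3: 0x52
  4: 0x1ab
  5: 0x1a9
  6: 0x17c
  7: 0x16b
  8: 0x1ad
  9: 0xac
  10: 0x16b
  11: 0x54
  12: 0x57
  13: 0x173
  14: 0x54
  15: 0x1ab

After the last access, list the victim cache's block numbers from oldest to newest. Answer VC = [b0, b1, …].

  [0] addr=0x168 blk=45 s=5: MISS | VC []
  [1] addr=0x1d5 blk=58 s=2: MISS | VC []
  [2] addr=0x1d2 blk=58 s=2: L1-HIT | VC []
  [3] addr=0x52 blk=10 s=2: MISS | VC [58]
  [4] addr=0x1ab blk=53 s=5: MISS | VC [58, 45]
  [5] addr=0x1a9 blk=53 s=5: L1-HIT | VC [58, 45]
  [6] addr=0x17c blk=47 s=7: MISS | VC [58, 45]
  [7] addr=0x16b blk=45 s=5: VC-HIT | VC [58, 53]
  [8] addr=0x1ad blk=53 s=5: VC-HIT | VC [58, 45]
  [9] addr=0xac blk=21 s=5: MISS | VC [58, 45, 53]
  [10] addr=0x16b blk=45 s=5: VC-HIT | VC [58, 21, 53]
  [11] addr=0x54 blk=10 s=2: L1-HIT | VC [58, 21, 53]
  [12] addr=0x57 blk=10 s=2: L1-HIT | VC [58, 21, 53]
  [13] addr=0x173 blk=46 s=6: MISS | VC [58, 21, 53]
  [14] addr=0x54 blk=10 s=2: L1-HIT | VC [58, 21, 53]
  [15] addr=0x1ab blk=53 s=5: VC-HIT | VC [58, 21, 45]

VC = [58, 21, 45]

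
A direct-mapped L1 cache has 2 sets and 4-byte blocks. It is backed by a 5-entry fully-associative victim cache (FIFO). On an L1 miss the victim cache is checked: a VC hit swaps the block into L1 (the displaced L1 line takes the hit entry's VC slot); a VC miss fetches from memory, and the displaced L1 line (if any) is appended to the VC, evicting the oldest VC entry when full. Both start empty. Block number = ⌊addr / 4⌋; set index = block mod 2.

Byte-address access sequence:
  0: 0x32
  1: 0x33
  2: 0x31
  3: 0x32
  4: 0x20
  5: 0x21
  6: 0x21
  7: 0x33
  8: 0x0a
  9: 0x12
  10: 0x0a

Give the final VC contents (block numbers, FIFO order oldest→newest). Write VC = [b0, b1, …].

VC = [8, 12, 4]

0: 0x32 (blk 12, set 0) → MISS  vc=[]
1: 0x33 (blk 12, set 0) → L1-HIT  vc=[]
2: 0x31 (blk 12, set 0) → L1-HIT  vc=[]
3: 0x32 (blk 12, set 0) → L1-HIT  vc=[]
4: 0x20 (blk 8, set 0) → MISS  vc=[12]
5: 0x21 (blk 8, set 0) → L1-HIT  vc=[12]
6: 0x21 (blk 8, set 0) → L1-HIT  vc=[12]
7: 0x33 (blk 12, set 0) → VC-HIT  vc=[8]
8: 0xa (blk 2, set 0) → MISS  vc=[8, 12]
9: 0x12 (blk 4, set 0) → MISS  vc=[8, 12, 2]
10: 0xa (blk 2, set 0) → VC-HIT  vc=[8, 12, 4]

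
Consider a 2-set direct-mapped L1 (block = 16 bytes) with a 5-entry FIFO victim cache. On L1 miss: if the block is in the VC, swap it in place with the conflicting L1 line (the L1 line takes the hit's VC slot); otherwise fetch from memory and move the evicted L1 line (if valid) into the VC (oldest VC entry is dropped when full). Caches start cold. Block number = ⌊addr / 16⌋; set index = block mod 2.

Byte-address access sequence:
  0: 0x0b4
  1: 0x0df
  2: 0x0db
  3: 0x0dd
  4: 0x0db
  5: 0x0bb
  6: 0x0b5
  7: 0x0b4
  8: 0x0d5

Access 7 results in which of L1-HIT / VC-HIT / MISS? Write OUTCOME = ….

#0 0xb4→b11/s1 MISS; vc=[]
#1 0xdf→b13/s1 MISS; vc=[11]
#2 0xdb→b13/s1 L1-HIT; vc=[11]
#3 0xdd→b13/s1 L1-HIT; vc=[11]
#4 0xdb→b13/s1 L1-HIT; vc=[11]
#5 0xbb→b11/s1 VC-HIT; vc=[13]
#6 0xb5→b11/s1 L1-HIT; vc=[13]
#7 0xb4→b11/s1 L1-HIT; vc=[13]
#8 0xd5→b13/s1 VC-HIT; vc=[11]

OUTCOME = L1-HIT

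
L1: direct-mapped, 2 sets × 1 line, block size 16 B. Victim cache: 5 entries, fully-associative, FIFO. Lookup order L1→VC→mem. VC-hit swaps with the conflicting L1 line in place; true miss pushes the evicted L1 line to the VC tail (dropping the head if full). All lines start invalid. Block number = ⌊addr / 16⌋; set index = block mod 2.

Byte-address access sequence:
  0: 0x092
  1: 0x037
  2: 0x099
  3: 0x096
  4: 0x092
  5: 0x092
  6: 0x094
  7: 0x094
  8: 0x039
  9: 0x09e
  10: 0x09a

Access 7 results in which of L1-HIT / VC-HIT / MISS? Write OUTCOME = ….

#0 0x92→b9/s1 MISS; vc=[]
#1 0x37→b3/s1 MISS; vc=[9]
#2 0x99→b9/s1 VC-HIT; vc=[3]
#3 0x96→b9/s1 L1-HIT; vc=[3]
#4 0x92→b9/s1 L1-HIT; vc=[3]
#5 0x92→b9/s1 L1-HIT; vc=[3]
#6 0x94→b9/s1 L1-HIT; vc=[3]
#7 0x94→b9/s1 L1-HIT; vc=[3]
#8 0x39→b3/s1 VC-HIT; vc=[9]
#9 0x9e→b9/s1 VC-HIT; vc=[3]
#10 0x9a→b9/s1 L1-HIT; vc=[3]

OUTCOME = L1-HIT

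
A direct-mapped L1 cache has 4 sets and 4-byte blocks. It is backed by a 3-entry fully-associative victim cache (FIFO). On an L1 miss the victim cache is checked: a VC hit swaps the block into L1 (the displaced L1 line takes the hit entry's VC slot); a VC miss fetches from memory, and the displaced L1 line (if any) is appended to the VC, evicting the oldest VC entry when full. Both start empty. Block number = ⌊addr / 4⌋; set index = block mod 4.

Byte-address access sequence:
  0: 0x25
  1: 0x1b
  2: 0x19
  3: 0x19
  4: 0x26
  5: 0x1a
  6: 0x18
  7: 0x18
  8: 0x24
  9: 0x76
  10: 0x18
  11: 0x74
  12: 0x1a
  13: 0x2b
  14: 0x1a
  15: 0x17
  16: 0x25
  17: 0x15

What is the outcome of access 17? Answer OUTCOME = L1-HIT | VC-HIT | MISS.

OUTCOME = VC-HIT

0: 0x25 (blk 9, set 1) → MISS  vc=[]
1: 0x1b (blk 6, set 2) → MISS  vc=[]
2: 0x19 (blk 6, set 2) → L1-HIT  vc=[]
3: 0x19 (blk 6, set 2) → L1-HIT  vc=[]
4: 0x26 (blk 9, set 1) → L1-HIT  vc=[]
5: 0x1a (blk 6, set 2) → L1-HIT  vc=[]
6: 0x18 (blk 6, set 2) → L1-HIT  vc=[]
7: 0x18 (blk 6, set 2) → L1-HIT  vc=[]
8: 0x24 (blk 9, set 1) → L1-HIT  vc=[]
9: 0x76 (blk 29, set 1) → MISS  vc=[9]
10: 0x18 (blk 6, set 2) → L1-HIT  vc=[9]
11: 0x74 (blk 29, set 1) → L1-HIT  vc=[9]
12: 0x1a (blk 6, set 2) → L1-HIT  vc=[9]
13: 0x2b (blk 10, set 2) → MISS  vc=[9, 6]
14: 0x1a (blk 6, set 2) → VC-HIT  vc=[9, 10]
15: 0x17 (blk 5, set 1) → MISS  vc=[9, 10, 29]
16: 0x25 (blk 9, set 1) → VC-HIT  vc=[5, 10, 29]
17: 0x15 (blk 5, set 1) → VC-HIT  vc=[9, 10, 29]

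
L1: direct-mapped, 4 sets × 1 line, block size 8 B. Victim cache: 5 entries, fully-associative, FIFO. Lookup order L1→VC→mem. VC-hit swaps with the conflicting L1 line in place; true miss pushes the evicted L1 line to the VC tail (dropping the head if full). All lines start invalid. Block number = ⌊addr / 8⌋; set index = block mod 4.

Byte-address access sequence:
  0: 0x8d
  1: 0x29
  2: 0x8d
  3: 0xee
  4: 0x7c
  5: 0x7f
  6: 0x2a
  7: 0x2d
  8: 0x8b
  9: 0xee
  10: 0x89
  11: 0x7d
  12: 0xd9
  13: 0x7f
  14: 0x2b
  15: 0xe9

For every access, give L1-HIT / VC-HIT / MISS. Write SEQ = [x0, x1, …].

SEQ = [MISS, MISS, VC-HIT, MISS, MISS, L1-HIT, VC-HIT, L1-HIT, VC-HIT, VC-HIT, VC-HIT, L1-HIT, MISS, VC-HIT, VC-HIT, VC-HIT]

#0 0x8d→b17/s1 MISS; vc=[]
#1 0x29→b5/s1 MISS; vc=[17]
#2 0x8d→b17/s1 VC-HIT; vc=[5]
#3 0xee→b29/s1 MISS; vc=[5,17]
#4 0x7c→b15/s3 MISS; vc=[5,17]
#5 0x7f→b15/s3 L1-HIT; vc=[5,17]
#6 0x2a→b5/s1 VC-HIT; vc=[29,17]
#7 0x2d→b5/s1 L1-HIT; vc=[29,17]
#8 0x8b→b17/s1 VC-HIT; vc=[29,5]
#9 0xee→b29/s1 VC-HIT; vc=[17,5]
#10 0x89→b17/s1 VC-HIT; vc=[29,5]
#11 0x7d→b15/s3 L1-HIT; vc=[29,5]
#12 0xd9→b27/s3 MISS; vc=[29,5,15]
#13 0x7f→b15/s3 VC-HIT; vc=[29,5,27]
#14 0x2b→b5/s1 VC-HIT; vc=[29,17,27]
#15 0xe9→b29/s1 VC-HIT; vc=[5,17,27]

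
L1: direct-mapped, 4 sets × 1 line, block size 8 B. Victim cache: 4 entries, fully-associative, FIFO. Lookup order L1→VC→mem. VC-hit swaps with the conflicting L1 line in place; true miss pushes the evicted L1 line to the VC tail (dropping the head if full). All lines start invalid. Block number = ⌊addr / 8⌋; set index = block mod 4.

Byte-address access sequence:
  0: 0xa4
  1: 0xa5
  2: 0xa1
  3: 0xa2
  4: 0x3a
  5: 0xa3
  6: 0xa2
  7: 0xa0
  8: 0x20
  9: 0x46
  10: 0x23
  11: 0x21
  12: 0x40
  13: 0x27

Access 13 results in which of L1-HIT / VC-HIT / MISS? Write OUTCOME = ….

  [0] addr=0xa4 blk=20 s=0: MISS | VC []
  [1] addr=0xa5 blk=20 s=0: L1-HIT | VC []
  [2] addr=0xa1 blk=20 s=0: L1-HIT | VC []
  [3] addr=0xa2 blk=20 s=0: L1-HIT | VC []
  [4] addr=0x3a blk=7 s=3: MISS | VC []
  [5] addr=0xa3 blk=20 s=0: L1-HIT | VC []
  [6] addr=0xa2 blk=20 s=0: L1-HIT | VC []
  [7] addr=0xa0 blk=20 s=0: L1-HIT | VC []
  [8] addr=0x20 blk=4 s=0: MISS | VC [20]
  [9] addr=0x46 blk=8 s=0: MISS | VC [20, 4]
  [10] addr=0x23 blk=4 s=0: VC-HIT | VC [20, 8]
  [11] addr=0x21 blk=4 s=0: L1-HIT | VC [20, 8]
  [12] addr=0x40 blk=8 s=0: VC-HIT | VC [20, 4]
  [13] addr=0x27 blk=4 s=0: VC-HIT | VC [20, 8]

OUTCOME = VC-HIT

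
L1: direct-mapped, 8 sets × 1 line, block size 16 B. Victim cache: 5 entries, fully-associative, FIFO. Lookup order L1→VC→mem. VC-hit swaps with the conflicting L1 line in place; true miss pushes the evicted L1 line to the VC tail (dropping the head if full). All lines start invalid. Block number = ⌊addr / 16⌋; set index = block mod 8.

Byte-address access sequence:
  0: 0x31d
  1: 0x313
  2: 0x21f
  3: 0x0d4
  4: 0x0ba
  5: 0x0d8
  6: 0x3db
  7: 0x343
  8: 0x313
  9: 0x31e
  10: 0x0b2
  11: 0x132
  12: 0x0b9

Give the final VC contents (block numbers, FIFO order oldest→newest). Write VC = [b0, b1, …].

  [0] addr=0x31d blk=49 s=1: MISS | VC []
  [1] addr=0x313 blk=49 s=1: L1-HIT | VC []
  [2] addr=0x21f blk=33 s=1: MISS | VC [49]
  [3] addr=0xd4 blk=13 s=5: MISS | VC [49]
  [4] addr=0xba blk=11 s=3: MISS | VC [49]
  [5] addr=0xd8 blk=13 s=5: L1-HIT | VC [49]
  [6] addr=0x3db blk=61 s=5: MISS | VC [49, 13]
  [7] addr=0x343 blk=52 s=4: MISS | VC [49, 13]
  [8] addr=0x313 blk=49 s=1: VC-HIT | VC [33, 13]
  [9] addr=0x31e blk=49 s=1: L1-HIT | VC [33, 13]
  [10] addr=0xb2 blk=11 s=3: L1-HIT | VC [33, 13]
  [11] addr=0x132 blk=19 s=3: MISS | VC [33, 13, 11]
  [12] addr=0xb9 blk=11 s=3: VC-HIT | VC [33, 13, 19]

VC = [33, 13, 19]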